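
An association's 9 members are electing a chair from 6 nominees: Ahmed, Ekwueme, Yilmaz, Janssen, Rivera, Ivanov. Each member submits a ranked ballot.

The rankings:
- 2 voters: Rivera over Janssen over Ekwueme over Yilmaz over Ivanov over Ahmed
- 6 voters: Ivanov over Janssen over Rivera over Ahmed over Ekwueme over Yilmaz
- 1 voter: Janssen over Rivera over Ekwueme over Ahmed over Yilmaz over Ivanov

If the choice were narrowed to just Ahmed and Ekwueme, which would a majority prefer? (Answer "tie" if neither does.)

Ahmed

Ballots ranking Ahmed above Ekwueme: 6.
Ballots ranking Ekwueme above Ahmed: 9 − 6 = 3.
Ahmed wins the head-to-head 6–3.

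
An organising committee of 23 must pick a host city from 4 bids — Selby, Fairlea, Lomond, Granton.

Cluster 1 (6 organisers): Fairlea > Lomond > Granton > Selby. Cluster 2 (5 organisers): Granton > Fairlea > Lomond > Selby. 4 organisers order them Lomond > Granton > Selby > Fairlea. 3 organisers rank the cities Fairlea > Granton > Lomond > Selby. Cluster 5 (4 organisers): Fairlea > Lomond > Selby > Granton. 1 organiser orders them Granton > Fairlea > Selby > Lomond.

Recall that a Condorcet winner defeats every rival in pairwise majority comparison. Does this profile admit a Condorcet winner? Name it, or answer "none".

Head-to-head results (23 organisers):
Selby vs Fairlea: Fairlea wins 19–4.
Selby–Lomond: Lomond 22–1.
Selby–Granton: Granton 19–4.
Fairlea–Lomond: Fairlea 19–4.
Fairlea–Granton: Fairlea 13–10.
Lomond vs Granton: Lomond wins 14–9.
Fairlea wins every pairwise contest, so Fairlea is the Condorcet winner.

Fairlea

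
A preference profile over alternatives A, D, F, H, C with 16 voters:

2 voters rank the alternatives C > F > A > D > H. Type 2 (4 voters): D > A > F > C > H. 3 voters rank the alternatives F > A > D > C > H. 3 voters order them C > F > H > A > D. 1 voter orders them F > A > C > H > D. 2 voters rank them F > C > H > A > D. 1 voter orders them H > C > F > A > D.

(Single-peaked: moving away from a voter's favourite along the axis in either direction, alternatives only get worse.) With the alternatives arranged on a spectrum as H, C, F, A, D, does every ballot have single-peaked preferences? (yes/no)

Axis positions: H=1, C=2, F=3, A=4, D=5.
Type 1 (peak C at position 2): ranking walks positions 2-3-4-5-1, expanding outward from the peak — single-peaked.
Type 2 (peak D at position 5): ranking walks positions 5-4-3-2-1, expanding outward from the peak — single-peaked.
Type 3 (peak F at position 3): ranking walks positions 3-4-5-2-1, expanding outward from the peak — single-peaked.
Type 4 (peak C at position 2): ranking walks positions 2-3-1-4-5, expanding outward from the peak — single-peaked.
Type 5 (peak F at position 3): ranking walks positions 3-4-2-1-5, expanding outward from the peak — single-peaked.
Type 6 (peak F at position 3): ranking walks positions 3-2-1-4-5, expanding outward from the peak — single-peaked.
Type 7 (peak H at position 1): ranking walks positions 1-2-3-4-5, expanding outward from the peak — single-peaked.
Every ranking is single-peaked on this axis.

yes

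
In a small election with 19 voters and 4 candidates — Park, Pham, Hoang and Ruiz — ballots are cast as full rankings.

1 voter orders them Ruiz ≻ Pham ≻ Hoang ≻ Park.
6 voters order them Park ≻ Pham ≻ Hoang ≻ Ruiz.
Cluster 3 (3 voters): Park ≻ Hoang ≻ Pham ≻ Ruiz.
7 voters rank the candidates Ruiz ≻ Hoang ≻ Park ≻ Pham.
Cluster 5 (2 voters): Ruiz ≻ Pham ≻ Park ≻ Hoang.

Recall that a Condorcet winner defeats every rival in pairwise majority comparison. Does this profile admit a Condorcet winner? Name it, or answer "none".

Ruiz

Pairwise majorities:
Park–Pham: Park 16–3.
Park–Hoang: Park 11–8.
Park vs Ruiz: Ruiz wins 10–9.
Pham vs Hoang: Hoang wins 10–9.
Pham–Ruiz: Ruiz 10–9.
Hoang vs Ruiz: Ruiz wins 10–9.
Ruiz beats each of Park, Pham, Hoang — Ruiz is the Condorcet winner.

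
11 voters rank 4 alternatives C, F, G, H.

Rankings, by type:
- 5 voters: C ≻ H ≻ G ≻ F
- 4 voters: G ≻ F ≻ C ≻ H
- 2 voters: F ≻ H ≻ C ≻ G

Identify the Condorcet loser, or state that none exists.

Head-to-head results (11 voters):
C vs F: 5 to 6, F.
C vs G: C preferred on 5+2 = 7 ballots; C wins 7–4.
C vs H: C, 9–2.
F vs G: 2 for F, 9 for G — G by 9–2.
F vs H: F is ranked higher on 4+2 = 6 ballots, H on 5. F wins 6–5.
G–H: H 7–4.
Each alternative has at least one pairwise win (C beats G; F beats C; G beats F; H beats G) — no Condorcet loser.

none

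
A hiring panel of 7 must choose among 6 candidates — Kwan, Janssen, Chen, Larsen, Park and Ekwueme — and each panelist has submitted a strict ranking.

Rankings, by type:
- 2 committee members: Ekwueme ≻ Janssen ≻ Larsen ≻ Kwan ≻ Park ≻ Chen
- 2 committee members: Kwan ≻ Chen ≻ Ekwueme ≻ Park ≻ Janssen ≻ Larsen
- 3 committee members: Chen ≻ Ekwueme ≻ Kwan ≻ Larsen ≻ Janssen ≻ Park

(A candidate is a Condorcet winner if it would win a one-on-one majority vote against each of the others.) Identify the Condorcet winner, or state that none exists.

Pairwise majorities:
Kwan vs Janssen: 5 to 2, Kwan.
Kwan vs Chen: Kwan is ranked higher on 2+2 = 4 ballots, Chen on 3. Kwan wins 4–3.
Kwan vs Larsen: 5 to 2, Kwan.
Kwan vs Park: 7 to 0, Kwan.
Kwan vs Ekwueme: Kwan preferred on 2 ballots; Ekwueme wins 5–2.
Janssen vs Chen: 2 to 5, Chen.
Janssen vs Larsen: 2+2 = 4 for Janssen, 3 for Larsen — Janssen by 4–3.
Janssen vs Park: Janssen is ranked higher on 2+3 = 5 ballots, Park on 2. Janssen wins 5–2.
Janssen vs Ekwueme: 0 for Janssen, 7 for Ekwueme — Ekwueme by 7–0.
Chen vs Larsen: 2+3 = 5 for Chen, 2 for Larsen — Chen by 5–2.
Chen vs Park: 5 to 2, Chen.
Chen vs Ekwueme: 5 to 2, Chen.
Larsen vs Park: Larsen preferred on 2+3 = 5 ballots; Larsen wins 5–2.
Larsen vs Ekwueme: 0 for Larsen, 7 for Ekwueme — Ekwueme by 7–0.
Park vs Ekwueme: Park is ranked higher on 0 ballots, Ekwueme on 7. Ekwueme wins 7–0.
No candidate is unbeaten: Kwan loses to Ekwueme; Janssen loses to Kwan; Chen loses to Kwan; Larsen loses to Kwan; Park loses to Kwan; Ekwueme loses to Chen. In particular Kwan beats Chen beats Ekwueme beats Kwan is a majority cycle — no Condorcet winner exists.

none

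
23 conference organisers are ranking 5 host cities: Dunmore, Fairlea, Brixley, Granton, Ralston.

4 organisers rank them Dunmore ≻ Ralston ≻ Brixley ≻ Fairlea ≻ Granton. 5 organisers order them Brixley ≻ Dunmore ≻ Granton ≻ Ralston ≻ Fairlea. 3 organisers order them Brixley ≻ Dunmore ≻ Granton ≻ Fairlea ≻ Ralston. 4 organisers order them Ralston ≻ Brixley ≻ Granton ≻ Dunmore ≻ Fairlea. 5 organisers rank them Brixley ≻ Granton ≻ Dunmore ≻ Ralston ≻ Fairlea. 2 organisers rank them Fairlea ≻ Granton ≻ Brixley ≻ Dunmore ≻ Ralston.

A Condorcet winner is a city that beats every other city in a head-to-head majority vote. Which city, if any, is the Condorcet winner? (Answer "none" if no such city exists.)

Head-to-head results (23 organisers):
Dunmore vs Fairlea: Dunmore preferred on 4+5+3+4+5 = 21 ballots; Dunmore wins 21–2.
Dunmore vs Brixley: Brixley, 19–4.
Dunmore vs Granton: Dunmore wins 12–11.
Dunmore vs Ralston: Dunmore preferred on 4+5+3+5+2 = 19 ballots; Dunmore wins 19–4.
Fairlea vs Brixley: 2 for Fairlea, 21 for Brixley — Brixley by 21–2.
Fairlea vs Granton: Granton, 17–6.
Fairlea vs Ralston: 5 to 18, Ralston.
Brixley–Granton: Brixley 21–2.
Brixley–Ralston: Brixley 15–8.
Granton vs Ralston: Granton wins 15–8.
Brixley wins every pairwise contest, so Brixley is the Condorcet winner.

Brixley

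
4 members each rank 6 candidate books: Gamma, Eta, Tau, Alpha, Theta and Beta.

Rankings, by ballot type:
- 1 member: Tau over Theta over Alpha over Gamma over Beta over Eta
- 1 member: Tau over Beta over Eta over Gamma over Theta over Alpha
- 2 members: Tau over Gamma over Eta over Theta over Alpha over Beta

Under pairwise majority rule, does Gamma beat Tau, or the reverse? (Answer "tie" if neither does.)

No ballot ranks Gamma above Tau: 0.
Ballots ranking Tau above Gamma: 4 − 0 = 4.
Tau wins the head-to-head 4–0.

Tau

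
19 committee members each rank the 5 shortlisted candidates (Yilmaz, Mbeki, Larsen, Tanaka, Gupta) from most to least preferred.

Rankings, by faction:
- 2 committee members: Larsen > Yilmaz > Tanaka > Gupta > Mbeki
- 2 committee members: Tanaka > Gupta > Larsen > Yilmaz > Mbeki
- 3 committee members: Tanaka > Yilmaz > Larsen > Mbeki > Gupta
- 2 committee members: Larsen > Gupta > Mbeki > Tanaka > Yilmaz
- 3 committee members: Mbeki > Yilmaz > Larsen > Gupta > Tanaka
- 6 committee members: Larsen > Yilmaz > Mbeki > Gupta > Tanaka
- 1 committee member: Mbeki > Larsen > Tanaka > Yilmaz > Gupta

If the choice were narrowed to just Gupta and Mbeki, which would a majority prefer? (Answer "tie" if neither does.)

Mbeki

Ballots ranking Gupta above Mbeki: 2 + 2 + 2 = 6.
Ballots ranking Mbeki above Gupta: 19 − 6 = 13.
Mbeki wins the head-to-head 13–6.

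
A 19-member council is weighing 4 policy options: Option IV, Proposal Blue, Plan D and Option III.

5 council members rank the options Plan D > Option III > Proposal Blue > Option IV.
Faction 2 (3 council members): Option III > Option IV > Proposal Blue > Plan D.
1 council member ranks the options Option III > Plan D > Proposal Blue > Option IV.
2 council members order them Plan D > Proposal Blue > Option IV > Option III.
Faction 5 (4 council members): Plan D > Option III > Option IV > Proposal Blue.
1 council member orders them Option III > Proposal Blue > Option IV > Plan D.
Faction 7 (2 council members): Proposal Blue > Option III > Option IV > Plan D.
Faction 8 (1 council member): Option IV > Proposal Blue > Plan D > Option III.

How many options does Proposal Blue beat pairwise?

1

Proposal Blue against each rival (19 council members):
Proposal Blue vs Option IV: Proposal Blue wins 11–8.
Proposal Blue vs Plan D: Proposal Blue is ranked higher on 3+1+2+1 = 7 ballots, Plan D on 12. Plan D wins 12–7.
Proposal Blue vs Option III: Option III wins 14–5.
Proposal Blue beats Option IV; loses to Plan D, Option III — 1 pairwise win.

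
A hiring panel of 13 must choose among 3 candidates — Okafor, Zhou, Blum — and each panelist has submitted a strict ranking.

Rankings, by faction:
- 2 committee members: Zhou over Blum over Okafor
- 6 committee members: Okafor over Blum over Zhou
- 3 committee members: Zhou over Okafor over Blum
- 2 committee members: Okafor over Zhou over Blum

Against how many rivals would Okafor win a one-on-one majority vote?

Okafor against each rival (13 committee members):
Okafor vs Zhou: 6+2 = 8 for Okafor, 5 for Zhou — Okafor by 8–5.
Okafor vs Blum: Okafor preferred on 6+3+2 = 11 ballots; Okafor wins 11–2.
Okafor beats Zhou, Blum — 2 pairwise wins.

2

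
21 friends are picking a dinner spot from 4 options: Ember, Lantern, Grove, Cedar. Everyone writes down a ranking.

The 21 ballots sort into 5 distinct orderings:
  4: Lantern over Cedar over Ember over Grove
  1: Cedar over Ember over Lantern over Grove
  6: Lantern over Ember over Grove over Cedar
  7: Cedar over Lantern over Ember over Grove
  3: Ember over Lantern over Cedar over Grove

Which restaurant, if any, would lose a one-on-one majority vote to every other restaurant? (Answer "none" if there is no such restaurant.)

Pairwise majorities:
Ember–Lantern: Lantern 17–4.
Ember vs Grove: 21 to 0, Ember.
Ember vs Cedar: 6+3 = 9 for Ember, 12 for Cedar — Cedar by 12–9.
Lantern vs Grove: Lantern, 21–0.
Lantern–Cedar: Lantern 13–8.
Grove–Cedar: Cedar 15–6.
Grove is beaten in every head-to-head and is the Condorcet loser.

Grove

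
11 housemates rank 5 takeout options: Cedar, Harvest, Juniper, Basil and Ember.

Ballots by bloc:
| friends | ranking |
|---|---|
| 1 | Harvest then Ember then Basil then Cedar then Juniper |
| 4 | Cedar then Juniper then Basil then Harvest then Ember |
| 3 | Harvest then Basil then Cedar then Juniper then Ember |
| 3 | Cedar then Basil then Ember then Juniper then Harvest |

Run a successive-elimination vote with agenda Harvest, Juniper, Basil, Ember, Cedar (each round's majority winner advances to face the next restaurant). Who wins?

Cedar

Round 1: Harvest vs Juniper — 4–7, Juniper advances.
Round 2: Juniper vs Basil — 4–7, Basil advances.
Round 3: Basil vs Ember — 10–1, Basil advances.
Round 4: Basil vs Cedar — 4–7, Cedar advances.
The agenda winner is Cedar.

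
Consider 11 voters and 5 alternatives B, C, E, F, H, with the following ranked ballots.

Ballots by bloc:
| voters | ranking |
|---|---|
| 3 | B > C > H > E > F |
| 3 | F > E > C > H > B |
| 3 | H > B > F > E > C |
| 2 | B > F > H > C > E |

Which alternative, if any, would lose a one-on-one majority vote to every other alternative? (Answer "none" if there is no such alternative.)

Pairwise majorities:
B vs C: B, 8–3.
B vs E: B, 8–3.
B vs F: 8 to 3, B.
B vs H: 5 to 6, H.
C vs E: C preferred on 3+2 = 5 ballots; E wins 6–5.
C vs F: F wins 8–3.
C–H: C 6–5.
E vs F: F wins 8–3.
E vs H: 3 for E, 8 for H — H by 8–3.
F vs H: F preferred on 3+2 = 5 ballots; H wins 6–5.
Each alternative has at least one pairwise win (B beats C; C beats H; E beats C; F beats C; H beats B) — no Condorcet loser.

none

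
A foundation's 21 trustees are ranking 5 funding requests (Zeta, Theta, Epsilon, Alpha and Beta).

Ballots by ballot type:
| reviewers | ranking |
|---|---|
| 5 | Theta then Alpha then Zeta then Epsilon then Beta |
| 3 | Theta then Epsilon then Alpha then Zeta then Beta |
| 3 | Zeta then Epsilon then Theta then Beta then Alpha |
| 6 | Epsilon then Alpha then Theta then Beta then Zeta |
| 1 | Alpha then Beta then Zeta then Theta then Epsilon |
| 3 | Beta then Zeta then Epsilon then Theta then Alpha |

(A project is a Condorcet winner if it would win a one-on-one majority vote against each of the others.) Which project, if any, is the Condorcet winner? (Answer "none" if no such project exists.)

Pairwise majorities:
Zeta vs Theta: 7 to 14, Theta.
Zeta vs Epsilon: Zeta preferred on 5+3+1+3 = 12 ballots; Zeta wins 12–9.
Zeta vs Alpha: 6 to 15, Alpha.
Zeta vs Beta: Zeta preferred on 5+3+3 = 11 ballots; Zeta wins 11–10.
Theta vs Epsilon: 5+3+1 = 9 for Theta, 12 for Epsilon — Epsilon by 12–9.
Theta vs Alpha: Theta preferred on 5+3+3+3 = 14 ballots; Theta wins 14–7.
Theta vs Beta: Theta preferred on 5+3+3+6 = 17 ballots; Theta wins 17–4.
Epsilon vs Alpha: 3+3+6+3 = 15 for Epsilon, 6 for Alpha — Epsilon by 15–6.
Epsilon vs Beta: 5+3+3+6 = 17 for Epsilon, 4 for Beta — Epsilon by 17–4.
Alpha vs Beta: Alpha is ranked higher on 5+3+6+1 = 15 ballots, Beta on 6. Alpha wins 15–6.
No project is unbeaten: Zeta loses to Theta; Theta loses to Epsilon; Epsilon loses to Zeta; Alpha loses to Theta; Beta loses to Zeta. In particular Zeta > Epsilon > Theta > Zeta is a majority cycle — no Condorcet winner exists.

none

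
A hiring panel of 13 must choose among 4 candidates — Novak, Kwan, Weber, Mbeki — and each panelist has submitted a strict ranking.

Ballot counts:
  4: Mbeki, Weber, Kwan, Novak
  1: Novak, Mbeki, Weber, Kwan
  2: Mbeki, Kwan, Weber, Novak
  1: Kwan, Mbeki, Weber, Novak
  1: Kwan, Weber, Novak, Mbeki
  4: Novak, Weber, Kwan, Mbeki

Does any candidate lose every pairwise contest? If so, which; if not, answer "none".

Pairwise majorities:
Novak vs Kwan: 1+4 = 5 for Novak, 8 for Kwan — Kwan by 8–5.
Novak–Weber: Weber 8–5.
Novak vs Mbeki: Mbeki, 7–6.
Kwan vs Weber: Kwan is ranked higher on 2+1+1 = 4 ballots, Weber on 9. Weber wins 9–4.
Kwan vs Mbeki: Mbeki wins 7–6.
Weber vs Mbeki: Weber is ranked higher on 1+4 = 5 ballots, Mbeki on 8. Mbeki wins 8–5.
Novak is beaten in every head-to-head and is the Condorcet loser.

Novak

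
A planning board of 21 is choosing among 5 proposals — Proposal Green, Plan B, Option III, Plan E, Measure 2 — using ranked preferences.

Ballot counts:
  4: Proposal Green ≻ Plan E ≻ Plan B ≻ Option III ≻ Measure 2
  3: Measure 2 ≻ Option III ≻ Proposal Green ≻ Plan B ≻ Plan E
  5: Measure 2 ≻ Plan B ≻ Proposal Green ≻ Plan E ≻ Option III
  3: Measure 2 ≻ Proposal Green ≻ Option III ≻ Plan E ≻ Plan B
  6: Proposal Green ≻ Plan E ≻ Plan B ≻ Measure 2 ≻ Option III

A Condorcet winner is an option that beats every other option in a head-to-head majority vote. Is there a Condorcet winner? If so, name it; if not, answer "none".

Head-to-head results (21 council members):
Proposal Green vs Plan B: Proposal Green, 16–5.
Proposal Green vs Option III: Proposal Green, 18–3.
Proposal Green vs Plan E: Proposal Green wins 21–0.
Proposal Green vs Measure 2: Measure 2, 11–10.
Plan B vs Option III: Plan B wins 15–6.
Plan B–Plan E: Plan E 13–8.
Plan B vs Measure 2: Measure 2, 11–10.
Option III vs Plan E: Plan E, 15–6.
Option III vs Measure 2: Measure 2, 17–4.
Plan E vs Measure 2: Measure 2 wins 11–10.
Measure 2 defeats every rival head-to-head and is the Condorcet winner.

Measure 2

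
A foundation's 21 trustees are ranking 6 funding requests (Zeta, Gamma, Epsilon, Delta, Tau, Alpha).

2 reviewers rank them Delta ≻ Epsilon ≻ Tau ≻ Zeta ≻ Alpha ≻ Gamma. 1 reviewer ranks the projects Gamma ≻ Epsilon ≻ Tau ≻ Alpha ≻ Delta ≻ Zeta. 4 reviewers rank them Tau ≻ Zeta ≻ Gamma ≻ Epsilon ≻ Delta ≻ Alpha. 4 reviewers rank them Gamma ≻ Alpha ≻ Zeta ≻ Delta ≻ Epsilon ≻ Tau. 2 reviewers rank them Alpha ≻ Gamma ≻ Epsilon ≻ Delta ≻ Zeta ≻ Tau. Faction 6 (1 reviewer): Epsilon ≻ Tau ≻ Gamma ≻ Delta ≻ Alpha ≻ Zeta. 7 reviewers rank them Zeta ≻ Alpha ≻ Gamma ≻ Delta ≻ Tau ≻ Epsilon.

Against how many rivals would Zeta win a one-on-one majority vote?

5

Zeta against each rival (21 reviewers):
Zeta vs Gamma: Zeta preferred on 2+4+7 = 13 ballots; Zeta wins 13–8.
Zeta vs Epsilon: Zeta wins 15–6.
Zeta vs Delta: 4+4+7 = 15 for Zeta, 6 for Delta — Zeta by 15–6.
Zeta vs Tau: Zeta wins 13–8.
Zeta vs Alpha: 13 to 8, Zeta.
Zeta beats Gamma, Epsilon, Delta, Tau, Alpha — 5 pairwise wins.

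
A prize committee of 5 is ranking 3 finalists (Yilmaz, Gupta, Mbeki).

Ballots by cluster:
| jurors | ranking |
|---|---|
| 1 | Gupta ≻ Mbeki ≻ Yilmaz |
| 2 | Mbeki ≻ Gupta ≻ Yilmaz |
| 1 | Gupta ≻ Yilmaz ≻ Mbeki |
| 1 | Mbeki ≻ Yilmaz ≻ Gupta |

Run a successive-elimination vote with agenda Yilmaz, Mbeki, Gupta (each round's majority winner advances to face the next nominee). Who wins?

Mbeki

Round 1: Yilmaz vs Mbeki — 1–4, Mbeki advances.
Round 2: Mbeki vs Gupta — 3–2, Mbeki advances.
Mbeki survives the agenda.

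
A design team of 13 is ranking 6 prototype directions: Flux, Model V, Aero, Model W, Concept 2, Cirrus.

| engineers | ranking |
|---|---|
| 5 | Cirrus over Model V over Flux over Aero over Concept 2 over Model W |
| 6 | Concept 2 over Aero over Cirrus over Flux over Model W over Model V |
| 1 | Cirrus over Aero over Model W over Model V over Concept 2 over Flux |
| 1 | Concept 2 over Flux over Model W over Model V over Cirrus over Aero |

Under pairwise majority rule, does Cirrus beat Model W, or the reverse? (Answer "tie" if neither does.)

Cirrus

Ballots ranking Cirrus above Model W: 5 + 6 + 1 = 12.
Ballots ranking Model W above Cirrus: 13 − 12 = 1.
Cirrus wins the head-to-head 12–1.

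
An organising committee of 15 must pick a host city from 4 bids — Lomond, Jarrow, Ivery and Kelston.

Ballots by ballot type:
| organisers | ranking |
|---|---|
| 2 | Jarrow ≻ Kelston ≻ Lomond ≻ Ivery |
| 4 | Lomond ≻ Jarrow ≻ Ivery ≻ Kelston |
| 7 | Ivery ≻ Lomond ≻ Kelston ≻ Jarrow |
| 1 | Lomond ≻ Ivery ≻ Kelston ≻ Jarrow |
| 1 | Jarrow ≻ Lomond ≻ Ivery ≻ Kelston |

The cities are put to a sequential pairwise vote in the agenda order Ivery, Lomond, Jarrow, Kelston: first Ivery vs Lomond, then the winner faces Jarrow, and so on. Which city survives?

Round 1: Ivery vs Lomond — 7–8, Lomond advances.
Round 2: Lomond vs Jarrow — 12–3, Lomond advances.
Round 3: Lomond vs Kelston — 13–2, Lomond advances.
Lomond survives the agenda.

Lomond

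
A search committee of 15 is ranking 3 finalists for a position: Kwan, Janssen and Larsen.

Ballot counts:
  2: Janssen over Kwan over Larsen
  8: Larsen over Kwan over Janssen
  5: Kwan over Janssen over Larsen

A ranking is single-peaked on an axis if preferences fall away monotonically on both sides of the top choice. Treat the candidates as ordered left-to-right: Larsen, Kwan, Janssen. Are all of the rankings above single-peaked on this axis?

Axis positions: Larsen=1, Kwan=2, Janssen=3.
Faction 1 (peak Janssen at position 3): ranking walks positions 3-2-1, expanding outward from the peak — single-peaked.
Faction 2 (peak Larsen at position 1): ranking walks positions 1-2-3, expanding outward from the peak — single-peaked.
Faction 3 (peak Kwan at position 2): ranking walks positions 2-3-1, expanding outward from the peak — single-peaked.
Every ranking is single-peaked on this axis.

yes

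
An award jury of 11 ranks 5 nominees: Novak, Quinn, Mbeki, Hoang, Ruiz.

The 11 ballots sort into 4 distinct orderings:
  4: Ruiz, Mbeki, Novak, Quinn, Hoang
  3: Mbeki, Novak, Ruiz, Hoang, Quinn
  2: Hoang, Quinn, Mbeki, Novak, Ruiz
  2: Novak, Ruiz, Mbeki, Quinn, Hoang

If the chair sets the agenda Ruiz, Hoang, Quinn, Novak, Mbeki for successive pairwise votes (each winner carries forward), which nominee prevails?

Round 1: Ruiz vs Hoang — 9–2, Ruiz advances.
Round 2: Ruiz vs Quinn — 9–2, Ruiz advances.
Round 3: Ruiz vs Novak — 4–7, Novak advances.
Round 4: Novak vs Mbeki — 2–9, Mbeki advances.
Mbeki survives the agenda.

Mbeki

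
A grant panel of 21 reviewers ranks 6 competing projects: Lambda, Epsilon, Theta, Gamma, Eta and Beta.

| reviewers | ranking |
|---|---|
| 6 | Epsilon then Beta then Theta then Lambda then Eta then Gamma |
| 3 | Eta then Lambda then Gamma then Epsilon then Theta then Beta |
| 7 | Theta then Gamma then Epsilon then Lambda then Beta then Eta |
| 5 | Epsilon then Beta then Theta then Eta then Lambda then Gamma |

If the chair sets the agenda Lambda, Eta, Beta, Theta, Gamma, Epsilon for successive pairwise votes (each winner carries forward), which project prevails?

Epsilon

Round 1: Lambda vs Eta — 13–8, Lambda advances.
Round 2: Lambda vs Beta — 10–11, Beta advances.
Round 3: Beta vs Theta — 11–10, Beta advances.
Round 4: Beta vs Gamma — 11–10, Beta advances.
Round 5: Beta vs Epsilon — 0–21, Epsilon advances.
The agenda winner is Epsilon.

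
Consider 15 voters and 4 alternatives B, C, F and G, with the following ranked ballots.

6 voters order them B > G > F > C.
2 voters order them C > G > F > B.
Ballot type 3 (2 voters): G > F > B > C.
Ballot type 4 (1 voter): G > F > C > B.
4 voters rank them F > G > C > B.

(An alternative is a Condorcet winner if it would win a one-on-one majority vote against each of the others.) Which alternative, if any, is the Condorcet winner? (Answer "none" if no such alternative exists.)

Check each pair by majority over 15 ballots:
B vs C: B, 8–7.
B vs F: F wins 9–6.
B vs G: G wins 9–6.
C–F: F 13–2.
C vs G: G wins 13–2.
F vs G: G wins 11–4.
G wins every pairwise contest, so G is the Condorcet winner.

G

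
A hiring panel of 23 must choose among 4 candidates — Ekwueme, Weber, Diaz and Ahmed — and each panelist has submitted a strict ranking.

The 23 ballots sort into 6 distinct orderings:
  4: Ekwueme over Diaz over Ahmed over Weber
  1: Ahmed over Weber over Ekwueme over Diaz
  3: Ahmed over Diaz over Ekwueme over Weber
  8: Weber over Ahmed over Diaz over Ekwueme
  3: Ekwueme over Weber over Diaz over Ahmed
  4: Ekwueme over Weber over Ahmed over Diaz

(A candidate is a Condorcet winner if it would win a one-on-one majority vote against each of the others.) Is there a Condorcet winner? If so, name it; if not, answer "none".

Pairwise majorities:
Ekwueme vs Weber: Ekwueme, 14–9.
Ekwueme vs Diaz: Ekwueme wins 12–11.
Ekwueme vs Ahmed: Ahmed, 12–11.
Weber–Diaz: Weber 16–7.
Weber vs Ahmed: Weber wins 15–8.
Diaz vs Ahmed: Ahmed, 16–7.
Each candidate drops at least one matchup (Ekwueme loses to Ahmed; Weber loses to Ekwueme; Diaz loses to Ekwueme; Ahmed loses to Weber); the cycle Ekwueme beats Weber beats Ahmed beats Ekwueme rules out a Condorcet winner.

none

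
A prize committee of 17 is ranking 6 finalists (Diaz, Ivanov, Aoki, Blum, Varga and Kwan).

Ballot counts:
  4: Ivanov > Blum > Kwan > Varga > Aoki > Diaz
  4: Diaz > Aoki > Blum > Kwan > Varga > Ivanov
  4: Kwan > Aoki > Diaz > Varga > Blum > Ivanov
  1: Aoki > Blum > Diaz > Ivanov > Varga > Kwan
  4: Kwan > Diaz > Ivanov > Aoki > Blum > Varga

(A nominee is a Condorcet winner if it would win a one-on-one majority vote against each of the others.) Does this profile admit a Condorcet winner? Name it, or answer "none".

none

Pairwise majorities:
Diaz vs Ivanov: Diaz, 13–4.
Diaz vs Aoki: Aoki, 9–8.
Diaz vs Blum: Diaz, 12–5.
Diaz vs Varga: Diaz wins 13–4.
Diaz vs Kwan: Kwan, 12–5.
Ivanov–Aoki: Aoki 9–8.
Ivanov–Blum: Blum 9–8.
Ivanov vs Varga: Ivanov wins 9–8.
Ivanov vs Kwan: Kwan wins 12–5.
Aoki–Blum: Aoki 13–4.
Aoki–Varga: Aoki 13–4.
Aoki–Kwan: Kwan 12–5.
Blum vs Varga: Blum wins 13–4.
Blum vs Kwan: Blum wins 9–8.
Varga vs Kwan: Kwan wins 16–1.
Every nominee loses at least once (Diaz loses to Aoki; Ivanov loses to Diaz; Aoki loses to Kwan; Blum loses to Diaz; Varga loses to Diaz; Kwan loses to Blum). The majority relation contains the cycle Diaz → Blum → Kwan → Diaz, so there is no Condorcet winner.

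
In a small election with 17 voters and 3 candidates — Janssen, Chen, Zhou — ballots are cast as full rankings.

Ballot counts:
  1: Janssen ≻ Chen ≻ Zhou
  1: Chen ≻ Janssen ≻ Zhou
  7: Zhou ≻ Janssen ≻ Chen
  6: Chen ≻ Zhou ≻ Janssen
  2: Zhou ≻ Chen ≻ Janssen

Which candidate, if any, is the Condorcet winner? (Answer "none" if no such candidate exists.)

Head-to-head results (17 voters):
Janssen vs Chen: Chen, 9–8.
Janssen vs Zhou: Zhou, 15–2.
Chen vs Zhou: Zhou wins 9–8.
Zhou wins every pairwise contest, so Zhou is the Condorcet winner.

Zhou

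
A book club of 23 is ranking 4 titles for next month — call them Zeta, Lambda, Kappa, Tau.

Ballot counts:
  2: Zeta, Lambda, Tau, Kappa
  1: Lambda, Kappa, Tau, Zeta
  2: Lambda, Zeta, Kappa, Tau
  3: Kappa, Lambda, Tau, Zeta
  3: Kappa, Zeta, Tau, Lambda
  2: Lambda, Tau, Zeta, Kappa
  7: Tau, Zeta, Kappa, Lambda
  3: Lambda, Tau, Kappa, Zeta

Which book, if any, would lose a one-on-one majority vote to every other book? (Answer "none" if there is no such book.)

none

Pairwise majorities:
Zeta vs Lambda: Zeta is ranked higher on 2+3+7 = 12 ballots, Lambda on 11. Zeta wins 12–11.
Zeta vs Kappa: Zeta wins 13–10.
Zeta vs Tau: 2+2+3 = 7 for Zeta, 16 for Tau — Tau by 16–7.
Lambda vs Kappa: Kappa wins 13–10.
Lambda–Tau: Lambda 13–10.
Kappa vs Tau: 1+2+3+3 = 9 for Kappa, 14 for Tau — Tau by 14–9.
No book is winless: Zeta beats Lambda; Lambda beats Tau; Kappa beats Lambda; Tau beats Zeta. There is no Condorcet loser.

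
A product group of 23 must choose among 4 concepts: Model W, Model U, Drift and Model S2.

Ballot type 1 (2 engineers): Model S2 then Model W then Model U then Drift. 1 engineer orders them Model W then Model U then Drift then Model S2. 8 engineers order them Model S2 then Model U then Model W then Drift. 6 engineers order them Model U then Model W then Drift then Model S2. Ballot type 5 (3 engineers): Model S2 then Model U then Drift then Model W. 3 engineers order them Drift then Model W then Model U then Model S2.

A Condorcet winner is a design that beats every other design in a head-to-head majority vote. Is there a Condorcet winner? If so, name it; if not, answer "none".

Model S2

Head-to-head results (23 engineers):
Model W vs Model U: Model U wins 17–6.
Model W vs Drift: Model W wins 17–6.
Model W–Model S2: Model S2 13–10.
Model U vs Drift: Model U wins 20–3.
Model U–Model S2: Model S2 13–10.
Drift vs Model S2: Model S2, 13–10.
Model S2 beats each of Model W, Model U, Drift — Model S2 is the Condorcet winner.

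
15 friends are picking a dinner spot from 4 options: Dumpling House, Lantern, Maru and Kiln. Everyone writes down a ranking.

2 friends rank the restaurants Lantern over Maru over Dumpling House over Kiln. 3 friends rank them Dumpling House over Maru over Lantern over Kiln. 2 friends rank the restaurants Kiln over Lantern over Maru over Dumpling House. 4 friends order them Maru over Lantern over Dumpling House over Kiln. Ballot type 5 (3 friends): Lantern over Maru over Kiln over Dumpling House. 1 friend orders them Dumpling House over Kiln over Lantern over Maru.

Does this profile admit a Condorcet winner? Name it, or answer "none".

Check each pair by majority over 15 ballots:
Dumpling House vs Lantern: 4 to 11, Lantern.
Dumpling House vs Maru: Dumpling House is ranked higher on 3+1 = 4 ballots, Maru on 11. Maru wins 11–4.
Dumpling House vs Kiln: 10 to 5, Dumpling House.
Lantern vs Maru: Lantern preferred on 2+2+3+1 = 8 ballots; Lantern wins 8–7.
Lantern vs Kiln: 12 to 3, Lantern.
Maru vs Kiln: Maru preferred on 2+3+4+3 = 12 ballots; Maru wins 12–3.
Only Lantern has no losses; Lantern is the Condorcet winner.

Lantern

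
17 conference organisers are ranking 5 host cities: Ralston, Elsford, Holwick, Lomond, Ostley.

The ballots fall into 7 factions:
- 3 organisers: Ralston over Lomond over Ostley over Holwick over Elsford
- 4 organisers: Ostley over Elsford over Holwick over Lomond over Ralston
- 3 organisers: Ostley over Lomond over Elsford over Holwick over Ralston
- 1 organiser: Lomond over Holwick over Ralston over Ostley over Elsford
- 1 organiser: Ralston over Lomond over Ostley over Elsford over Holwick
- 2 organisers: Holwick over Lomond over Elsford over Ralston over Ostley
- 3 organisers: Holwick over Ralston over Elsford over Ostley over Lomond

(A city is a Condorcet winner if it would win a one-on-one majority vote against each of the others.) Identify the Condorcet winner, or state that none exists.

none

Head-to-head results (17 organisers):
Ralston vs Elsford: Elsford wins 9–8.
Ralston vs Holwick: Holwick wins 13–4.
Ralston–Lomond: Lomond 10–7.
Ralston vs Ostley: Ralston wins 10–7.
Elsford vs Holwick: Holwick wins 9–8.
Elsford vs Lomond: Lomond wins 10–7.
Elsford–Ostley: Ostley 12–5.
Holwick vs Lomond: Holwick wins 9–8.
Holwick–Ostley: Ostley 11–6.
Lomond–Ostley: Ostley 10–7.
Each city drops at least one matchup (Ralston loses to Elsford; Elsford loses to Holwick; Holwick loses to Ostley; Lomond loses to Holwick; Ostley loses to Ralston); the cycle Ralston > Ostley > Elsford > Ralston rules out a Condorcet winner.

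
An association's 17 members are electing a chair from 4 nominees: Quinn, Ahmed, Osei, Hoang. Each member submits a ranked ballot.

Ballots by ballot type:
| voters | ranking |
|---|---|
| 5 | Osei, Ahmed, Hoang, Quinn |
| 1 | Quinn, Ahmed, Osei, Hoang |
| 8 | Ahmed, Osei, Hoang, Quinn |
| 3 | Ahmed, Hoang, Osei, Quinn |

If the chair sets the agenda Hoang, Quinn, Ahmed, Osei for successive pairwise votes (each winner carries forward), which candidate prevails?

Ahmed

Round 1: Hoang vs Quinn — 16–1, Hoang advances.
Round 2: Hoang vs Ahmed — 0–17, Ahmed advances.
Round 3: Ahmed vs Osei — 12–5, Ahmed advances.
The agenda winner is Ahmed.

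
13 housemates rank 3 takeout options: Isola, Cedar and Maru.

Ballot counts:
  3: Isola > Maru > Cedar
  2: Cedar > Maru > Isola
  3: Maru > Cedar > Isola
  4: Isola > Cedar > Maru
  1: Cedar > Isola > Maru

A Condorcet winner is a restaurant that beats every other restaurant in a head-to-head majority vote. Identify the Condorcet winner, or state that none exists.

Isola

Head-to-head results (13 friends):
Isola–Cedar: Isola 7–6.
Isola vs Maru: 3+4+1 = 8 for Isola, 5 for Maru — Isola by 8–5.
Cedar vs Maru: Cedar is ranked higher on 2+4+1 = 7 ballots, Maru on 6. Cedar wins 7–6.
Isola defeats every rival head-to-head and is the Condorcet winner.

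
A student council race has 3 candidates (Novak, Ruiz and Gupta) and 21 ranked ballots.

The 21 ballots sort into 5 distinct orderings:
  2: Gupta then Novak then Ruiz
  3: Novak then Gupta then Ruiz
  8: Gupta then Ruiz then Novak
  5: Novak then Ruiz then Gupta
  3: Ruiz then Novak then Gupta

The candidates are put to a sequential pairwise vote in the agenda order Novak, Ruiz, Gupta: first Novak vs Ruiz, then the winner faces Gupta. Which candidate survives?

Round 1: Novak vs Ruiz — 10–11, Ruiz advances.
Round 2: Ruiz vs Gupta — 8–13, Gupta advances.
The agenda winner is Gupta.

Gupta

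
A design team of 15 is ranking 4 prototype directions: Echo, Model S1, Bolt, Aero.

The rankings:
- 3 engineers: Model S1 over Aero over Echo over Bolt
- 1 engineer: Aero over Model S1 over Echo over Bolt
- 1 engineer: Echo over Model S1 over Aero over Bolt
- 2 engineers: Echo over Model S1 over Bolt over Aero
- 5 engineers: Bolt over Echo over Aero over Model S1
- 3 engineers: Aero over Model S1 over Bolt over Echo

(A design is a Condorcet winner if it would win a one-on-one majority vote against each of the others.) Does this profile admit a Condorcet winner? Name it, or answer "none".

Head-to-head results (15 engineers):
Echo vs Model S1: 1+2+5 = 8 for Echo, 7 for Model S1 — Echo by 8–7.
Echo vs Bolt: Echo is ranked higher on 3+1+1+2 = 7 ballots, Bolt on 8. Bolt wins 8–7.
Echo vs Aero: 1+2+5 = 8 for Echo, 7 for Aero — Echo by 8–7.
Model S1 vs Bolt: 10 to 5, Model S1.
Model S1–Aero: Aero 9–6.
Bolt vs Aero: 7 to 8, Aero.
No design is unbeaten: Echo loses to Bolt; Model S1 loses to Echo; Bolt loses to Model S1; Aero loses to Echo. In particular Echo > Model S1 > Bolt > Echo is a majority cycle — no Condorcet winner exists.

none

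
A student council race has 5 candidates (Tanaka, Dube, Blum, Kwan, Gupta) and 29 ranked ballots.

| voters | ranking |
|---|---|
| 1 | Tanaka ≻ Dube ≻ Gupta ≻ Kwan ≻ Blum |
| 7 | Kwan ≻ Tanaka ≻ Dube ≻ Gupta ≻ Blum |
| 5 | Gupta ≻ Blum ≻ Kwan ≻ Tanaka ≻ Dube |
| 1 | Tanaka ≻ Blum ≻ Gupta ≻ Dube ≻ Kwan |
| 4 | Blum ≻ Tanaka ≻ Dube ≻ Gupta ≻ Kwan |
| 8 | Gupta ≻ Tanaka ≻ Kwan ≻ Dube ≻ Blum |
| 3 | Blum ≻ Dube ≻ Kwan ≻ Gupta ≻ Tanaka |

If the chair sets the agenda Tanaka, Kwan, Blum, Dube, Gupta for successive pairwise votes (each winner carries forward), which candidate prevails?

Round 1: Tanaka vs Kwan — 14–15, Kwan advances.
Round 2: Kwan vs Blum — 16–13, Kwan advances.
Round 3: Kwan vs Dube — 20–9, Kwan advances.
Round 4: Kwan vs Gupta — 10–19, Gupta advances.
Gupta survives the agenda.

Gupta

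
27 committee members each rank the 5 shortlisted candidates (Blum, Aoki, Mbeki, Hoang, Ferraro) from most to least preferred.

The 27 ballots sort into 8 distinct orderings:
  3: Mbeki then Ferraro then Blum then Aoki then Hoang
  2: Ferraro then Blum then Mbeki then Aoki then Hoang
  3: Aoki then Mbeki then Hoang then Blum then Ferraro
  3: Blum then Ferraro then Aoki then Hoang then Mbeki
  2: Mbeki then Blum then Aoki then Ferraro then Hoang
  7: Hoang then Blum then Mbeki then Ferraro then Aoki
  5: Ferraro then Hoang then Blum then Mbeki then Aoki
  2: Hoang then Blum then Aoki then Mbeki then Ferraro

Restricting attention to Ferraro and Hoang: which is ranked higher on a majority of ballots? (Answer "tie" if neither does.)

Ballots ranking Ferraro above Hoang: 3 + 2 + 3 + 2 + 5 = 15.
Ballots ranking Hoang above Ferraro: 27 − 15 = 12.
Ferraro wins the head-to-head 15–12.

Ferraro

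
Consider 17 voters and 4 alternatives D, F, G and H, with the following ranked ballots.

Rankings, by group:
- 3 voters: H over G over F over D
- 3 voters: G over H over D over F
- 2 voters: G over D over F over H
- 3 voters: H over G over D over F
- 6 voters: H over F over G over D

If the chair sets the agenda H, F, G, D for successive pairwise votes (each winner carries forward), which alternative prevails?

H

Round 1: H vs F — 15–2, H advances.
Round 2: H vs G — 12–5, H advances.
Round 3: H vs D — 15–2, H advances.
The agenda winner is H.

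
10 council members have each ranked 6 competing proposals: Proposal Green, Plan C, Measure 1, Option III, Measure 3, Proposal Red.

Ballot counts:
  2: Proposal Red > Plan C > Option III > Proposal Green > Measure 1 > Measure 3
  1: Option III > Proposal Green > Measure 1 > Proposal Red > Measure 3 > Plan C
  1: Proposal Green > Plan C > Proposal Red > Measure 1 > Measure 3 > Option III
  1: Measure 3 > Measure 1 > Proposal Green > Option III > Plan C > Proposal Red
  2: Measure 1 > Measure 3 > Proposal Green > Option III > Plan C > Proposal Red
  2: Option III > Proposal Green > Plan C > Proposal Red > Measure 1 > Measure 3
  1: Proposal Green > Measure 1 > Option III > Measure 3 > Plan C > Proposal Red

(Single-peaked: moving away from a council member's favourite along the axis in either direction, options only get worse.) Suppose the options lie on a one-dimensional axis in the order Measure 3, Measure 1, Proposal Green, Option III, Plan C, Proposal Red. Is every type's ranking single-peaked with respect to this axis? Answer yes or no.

no

Axis positions: Measure 3=1, Measure 1=2, Proposal Green=3, Option III=4, Plan C=5, Proposal Red=6.
Type 1 (peak Proposal Red at position 6): ranking walks positions 6-5-4-3-2-1, expanding outward from the peak — single-peaked.
Type 2: ranking walks positions 4-3-2-6-1-5; Proposal Red is ranked above Plan C even though Plan C lies between Proposal Red and the peak Option III on the axis — preferences dip and rise again. Not single-peaked.
Type 3: ranking walks positions 3-5-6-2-1-4; Plan C is ranked above Option III even though Option III lies between Plan C and the peak Proposal Green on the axis — preferences dip and rise again. Not single-peaked.
Type 4 (peak Measure 3 at position 1): ranking walks positions 1-2-3-4-5-6, expanding outward from the peak — single-peaked.
Type 5 (peak Measure 1 at position 2): ranking walks positions 2-1-3-4-5-6, expanding outward from the peak — single-peaked.
Type 6 (peak Option III at position 4): ranking walks positions 4-3-5-6-2-1, expanding outward from the peak — single-peaked.
Type 7 (peak Proposal Green at position 3): ranking walks positions 3-2-4-1-5-6, expanding outward from the peak — single-peaked.
Type 2 violates single-peakedness, so the profile is not single-peaked on this axis.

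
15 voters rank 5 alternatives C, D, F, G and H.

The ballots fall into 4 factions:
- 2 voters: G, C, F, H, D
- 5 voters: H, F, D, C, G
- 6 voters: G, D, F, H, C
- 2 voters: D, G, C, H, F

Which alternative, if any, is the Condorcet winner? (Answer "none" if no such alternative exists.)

G

Head-to-head results (15 voters):
C vs D: C preferred on 2 ballots; D wins 13–2.
C vs F: C preferred on 2+2 = 4 ballots; F wins 11–4.
C vs G: C is ranked higher on 5 ballots, G on 10. G wins 10–5.
C vs H: C preferred on 2+2 = 4 ballots; H wins 11–4.
D vs F: D is ranked higher on 6+2 = 8 ballots, F on 7. D wins 8–7.
D vs G: D is ranked higher on 5+2 = 7 ballots, G on 8. G wins 8–7.
D vs H: 8 to 7, D.
F vs G: F preferred on 5 ballots; G wins 10–5.
F vs H: 8 to 7, F.
G vs H: G preferred on 2+6+2 = 10 ballots; G wins 10–5.
G beats each of C, D, F, H — G is the Condorcet winner.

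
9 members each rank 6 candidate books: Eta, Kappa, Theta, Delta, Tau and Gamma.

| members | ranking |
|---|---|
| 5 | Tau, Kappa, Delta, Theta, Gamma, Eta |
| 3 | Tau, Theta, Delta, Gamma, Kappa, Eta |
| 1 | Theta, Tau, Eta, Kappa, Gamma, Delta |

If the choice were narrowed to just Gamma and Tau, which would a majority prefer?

Tau

No ballot ranks Gamma above Tau: 0.
Ballots ranking Tau above Gamma: 9 − 0 = 9.
Tau wins the head-to-head 9–0.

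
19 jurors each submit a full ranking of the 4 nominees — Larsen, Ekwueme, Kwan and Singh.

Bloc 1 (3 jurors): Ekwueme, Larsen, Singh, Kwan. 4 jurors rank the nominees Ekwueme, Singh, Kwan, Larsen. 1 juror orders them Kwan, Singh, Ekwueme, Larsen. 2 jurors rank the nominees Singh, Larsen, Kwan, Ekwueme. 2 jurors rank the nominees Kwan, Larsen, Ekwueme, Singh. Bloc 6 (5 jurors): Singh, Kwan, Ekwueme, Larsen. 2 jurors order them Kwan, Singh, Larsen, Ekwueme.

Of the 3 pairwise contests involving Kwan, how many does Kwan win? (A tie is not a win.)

Kwan against each rival (19 jurors):
Kwan vs Larsen: Kwan, 14–5.
Kwan vs Ekwueme: 1+2+2+5+2 = 12 for Kwan, 7 for Ekwueme — Kwan by 12–7.
Kwan vs Singh: 1+2+2 = 5 for Kwan, 14 for Singh — Singh by 14–5.
Kwan beats Larsen, Ekwueme; loses to Singh — 2 pairwise wins.

2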